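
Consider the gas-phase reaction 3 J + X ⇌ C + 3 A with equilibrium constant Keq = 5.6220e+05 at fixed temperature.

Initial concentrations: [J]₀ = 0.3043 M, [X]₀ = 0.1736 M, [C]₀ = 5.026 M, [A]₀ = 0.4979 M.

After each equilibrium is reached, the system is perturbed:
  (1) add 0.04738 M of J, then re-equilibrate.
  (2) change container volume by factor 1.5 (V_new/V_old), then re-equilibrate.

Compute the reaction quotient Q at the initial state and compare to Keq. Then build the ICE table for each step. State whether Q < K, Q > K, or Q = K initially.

Q₀ = 126.8; Q < K (proceeds forward)

Q₀ = 126.8 vs Keq = 5.6220e+05 ⇒ Q<K, forward
Step 1:
                   J          X          C          A
  init        0.3043     0.1736      5.026     0.4979
  Δ          -0.2678   -0.08928    0.08928     0.2678
  eq         0.03646    0.08432      5.115     0.7657
  solve Keq expr → x = 0.08928; check Q = 5.6220e+05
Then add 0.04738 M of J.
Step 2:
                   J          X          C          A
  init       0.08384    0.08432      5.115     0.7657
  Δ         -0.04285   -0.01428    0.01428    0.04285
  eq         0.04099    0.07004       5.13     0.8086
  solve Keq expr → x = 0.01428; check Q = 5.6220e+05
Then change container volume by factor 1.5 (V_new/V_old).
Step 3:
                   J          X          C          A
  init       0.02733    0.04669       3.42     0.5391
  Δ                0          0          0          0
  eq         0.02733    0.04669       3.42     0.5391
  solve Keq expr → x = 0; check Q = 5.6220e+05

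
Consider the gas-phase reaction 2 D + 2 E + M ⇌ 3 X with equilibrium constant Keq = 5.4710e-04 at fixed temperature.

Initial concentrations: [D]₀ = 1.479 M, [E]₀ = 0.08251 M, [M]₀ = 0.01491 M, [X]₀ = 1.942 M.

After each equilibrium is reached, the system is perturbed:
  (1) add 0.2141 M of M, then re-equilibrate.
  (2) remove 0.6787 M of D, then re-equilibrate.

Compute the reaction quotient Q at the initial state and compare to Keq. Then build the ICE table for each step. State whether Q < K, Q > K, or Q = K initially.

Q₀ = 3.2985e+04; Q > K (proceeds reverse)

Q₀ = 3.2985e+04 vs Keq = 5.4710e-04 ⇒ Q>K, reverse
Step 1:
                    D           E           M           X
  Initial       1.479     0.08251     0.01491       1.942
  Change         1.19        1.19      0.5951      -1.785
  Equil         2.669       1.273        0.61      0.1567
  solve Keq expr → x = -0.5951; check Q = 5.4710e-04
Then add 0.2141 M of M.
Step 2:
                    D           E           M           X
  Initial       2.669       1.273      0.8241      0.1567
  Change    -0.009907   -0.009907   -0.004954     0.01486
  Equil         2.659       1.263      0.8191      0.1716
  solve Keq expr → x = 0.004954; check Q = 5.4710e-04
Then remove 0.6787 M of D.
Step 3:
                    D           E           M           X
  Initial       1.981       1.263      0.8191      0.1716
  Change      0.01854     0.01854    0.009268     -0.0278
  Equil         1.999       1.281      0.8284      0.1438
  solve Keq expr → x = -0.009268; check Q = 5.4710e-04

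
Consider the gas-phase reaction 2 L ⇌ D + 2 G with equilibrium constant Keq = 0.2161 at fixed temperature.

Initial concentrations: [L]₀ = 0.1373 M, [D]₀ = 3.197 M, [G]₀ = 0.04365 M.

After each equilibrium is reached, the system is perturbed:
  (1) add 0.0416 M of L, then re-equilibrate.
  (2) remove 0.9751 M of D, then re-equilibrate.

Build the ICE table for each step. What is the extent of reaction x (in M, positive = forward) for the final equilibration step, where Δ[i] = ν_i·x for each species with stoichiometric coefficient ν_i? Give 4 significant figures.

x = 0.003475 M

Q₀ = 0.3231 vs Keq = 0.2161 ⇒ Q>K, reverse
Step 1:
                  L         D         G
  init       0.1373     3.197   0.04365
  Δ        0.006298 -0.003149 -0.006298
  eq         0.1436     3.194   0.03735
  solve Keq expr → x = -0.003149; check Q = 0.2161
Then add 0.0416 M of L.
Step 2:
                  L         D         G
  init       0.1852     3.194   0.03735
  Δ       -0.008563  0.004281  0.008563
  eq         0.1766     3.198   0.04592
  solve Keq expr → x = 0.004281; check Q = 0.2161
Then remove 0.9751 M of D.
Step 3:
                  L         D         G
  init       0.1766     2.223   0.04592
  Δ       -0.006949  0.003475  0.006949
  eq         0.1697     2.227   0.05286
  solve Keq expr → x = 0.003475; check Q = 0.2161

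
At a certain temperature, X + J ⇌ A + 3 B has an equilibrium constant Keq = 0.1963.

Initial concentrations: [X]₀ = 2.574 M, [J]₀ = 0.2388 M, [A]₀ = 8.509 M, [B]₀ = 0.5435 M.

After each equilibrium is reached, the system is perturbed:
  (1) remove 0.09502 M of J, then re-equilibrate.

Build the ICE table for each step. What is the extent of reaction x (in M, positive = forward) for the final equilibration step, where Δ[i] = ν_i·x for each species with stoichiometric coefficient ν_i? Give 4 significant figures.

Q₀ = 2.222 vs Keq = 0.1963 ⇒ Q>K, reverse
Step 1:
                  X         J         A         B
  Initial     2.574    0.2388     8.509    0.5435
  Change    0.09005   0.09005  -0.09005   -0.2701
  Equil       2.664    0.3288     8.419    0.2734
  solve Keq expr → x = -0.09005; check Q = 0.1963
Then remove 0.09502 M of J.
Step 2:
                  X         J         A         B
  Initial     2.664    0.2338     8.419    0.2734
  Change   0.008679  0.008679 -0.008679  -0.02604
  Equil       2.673    0.2425      8.41    0.2473
  solve Keq expr → x = -0.008679; check Q = 0.1963

x = -0.008679 M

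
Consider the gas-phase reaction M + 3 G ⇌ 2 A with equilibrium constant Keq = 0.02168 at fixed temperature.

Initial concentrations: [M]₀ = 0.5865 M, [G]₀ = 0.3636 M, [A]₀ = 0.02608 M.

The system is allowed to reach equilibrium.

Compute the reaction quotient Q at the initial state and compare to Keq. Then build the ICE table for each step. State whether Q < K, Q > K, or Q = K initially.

Q₀ = 0.02413; Q > K (proceeds reverse)

Q₀ = 0.02413 vs Keq = 0.02168 ⇒ Q>K, reverse
Step 1:
                    M           G           A
  init         0.5865      0.3636     0.02608
  Δ        5.8305e-04    0.001749   -0.001166
  eq           0.5871      0.3653     0.02491
  solve Keq expr → x = -5.8305e-04; check Q = 0.02168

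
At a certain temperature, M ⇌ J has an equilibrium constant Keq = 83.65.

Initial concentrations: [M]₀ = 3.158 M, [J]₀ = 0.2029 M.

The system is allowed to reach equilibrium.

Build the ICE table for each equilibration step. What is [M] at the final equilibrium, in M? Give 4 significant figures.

Q₀ = 0.06425 vs Keq = 83.65 ⇒ Q<K, forward
Step 1:
                  M         J
  I           3.158    0.2029
  C          -3.118     3.118
  E          0.0397     3.321
  solve Keq expr → x = 3.118; check Q = 83.65

[M]_eq = 0.0397 M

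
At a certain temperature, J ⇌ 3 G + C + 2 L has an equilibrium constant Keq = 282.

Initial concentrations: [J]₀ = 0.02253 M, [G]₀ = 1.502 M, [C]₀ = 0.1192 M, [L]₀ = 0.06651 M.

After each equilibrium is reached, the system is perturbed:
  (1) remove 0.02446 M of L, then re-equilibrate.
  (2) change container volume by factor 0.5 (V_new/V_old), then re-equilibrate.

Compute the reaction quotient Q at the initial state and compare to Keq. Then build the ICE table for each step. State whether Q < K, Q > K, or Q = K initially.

Q₀ = 0.0793 vs Keq = 282 ⇒ Q<K, forward
Step 1:
                  J         G         C         L
  I         0.02253     1.502    0.1192   0.06651
  C        -0.02251   0.06752   0.02251   0.04501
  E       2.4163e-05      1.57    0.1417    0.1115
  solve Keq expr → x = 0.02251; check Q = 282
Then remove 0.02446 M of L.
Step 2:
                  J         G         C         L
  I       2.4163e-05      1.57    0.1417   0.08706
  C       -9.4289e-06 2.8287e-05 9.4289e-06 1.8858e-05
  E       1.4734e-05      1.57    0.1417   0.08708
  solve Keq expr → x = 9.4289e-06; check Q = 282
Then change container volume by factor 0.5 (V_new/V_old).
Step 3:
                  J         G         C         L
  I       2.9469e-05     3.139    0.2834    0.1742
  C       8.8913e-04 -0.002667 -8.8913e-04 -0.001778
  E       9.1860e-04     3.136    0.2825    0.1724
  solve Keq expr → x = -8.8913e-04; check Q = 282

Q₀ = 0.0793; Q < K (proceeds forward)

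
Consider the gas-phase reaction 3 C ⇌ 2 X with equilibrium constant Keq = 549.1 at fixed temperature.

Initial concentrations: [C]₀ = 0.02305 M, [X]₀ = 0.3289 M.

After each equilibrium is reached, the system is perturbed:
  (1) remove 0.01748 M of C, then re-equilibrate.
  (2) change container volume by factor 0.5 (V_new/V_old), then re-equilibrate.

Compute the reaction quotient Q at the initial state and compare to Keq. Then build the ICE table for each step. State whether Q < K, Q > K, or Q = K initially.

Q₀ = 8833 vs Keq = 549.1 ⇒ Q>K, reverse
Step 1:
                   C          X
  I          0.02305     0.3289
  C          0.03255    -0.0217
  E           0.0556     0.3072
  solve Keq expr → x = -0.01085; check Q = 549.1
Then remove 0.01748 M of C.
Step 2:
                   C          X
  I          0.03812     0.3072
  C          0.01617   -0.01078
  E          0.05429     0.2964
  solve Keq expr → x = -0.00539; check Q = 549.1
Then change container volume by factor 0.5 (V_new/V_old).
Step 3:
                   C          X
  I           0.1086     0.5928
  C         -0.02105    0.01403
  E          0.08753     0.6069
  solve Keq expr → x = 0.007015; check Q = 549.1

Q₀ = 8833; Q > K (proceeds reverse)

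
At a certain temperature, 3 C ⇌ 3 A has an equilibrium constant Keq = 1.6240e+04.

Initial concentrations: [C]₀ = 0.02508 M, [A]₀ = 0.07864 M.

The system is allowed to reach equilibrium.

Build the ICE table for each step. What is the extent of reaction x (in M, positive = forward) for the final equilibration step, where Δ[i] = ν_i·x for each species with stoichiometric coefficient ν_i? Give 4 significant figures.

Q₀ = 30.83 vs Keq = 1.6240e+04 ⇒ Q<K, forward
Step 1:
                   C          A
  init       0.02508    0.07864
  Δ         -0.02114    0.02114
  eq         0.00394    0.09978
  solve Keq expr → x = 0.007047; check Q = 1.6240e+04

x = 0.007047 M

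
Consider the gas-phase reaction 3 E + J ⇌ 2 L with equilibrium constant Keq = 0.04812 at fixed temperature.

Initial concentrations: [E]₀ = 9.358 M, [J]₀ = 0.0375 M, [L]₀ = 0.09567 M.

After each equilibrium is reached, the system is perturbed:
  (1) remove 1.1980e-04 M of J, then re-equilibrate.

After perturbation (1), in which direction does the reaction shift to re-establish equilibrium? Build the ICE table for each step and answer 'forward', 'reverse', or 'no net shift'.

Q₀ = 2.9783e-04 vs Keq = 0.04812 ⇒ Q<K, forward
Step 1:
                   E          J          L
  I            9.358     0.0375    0.09567
  C          -0.1102   -0.03675     0.0735
  E            9.248 7.5196e-04     0.1692
  solve Keq expr → x = 0.03675; check Q = 0.04812
Then remove 1.1980e-04 M of J.
Step 2:
                   E          J          L
  I            9.248 6.3216e-04     0.1692
  C       3.5287e-04 1.1762e-04 -2.3525e-04
  E            9.248 7.4978e-04     0.1689
  solve Keq expr → x = -1.1762e-04; check Q = 0.04812

Direction: reverse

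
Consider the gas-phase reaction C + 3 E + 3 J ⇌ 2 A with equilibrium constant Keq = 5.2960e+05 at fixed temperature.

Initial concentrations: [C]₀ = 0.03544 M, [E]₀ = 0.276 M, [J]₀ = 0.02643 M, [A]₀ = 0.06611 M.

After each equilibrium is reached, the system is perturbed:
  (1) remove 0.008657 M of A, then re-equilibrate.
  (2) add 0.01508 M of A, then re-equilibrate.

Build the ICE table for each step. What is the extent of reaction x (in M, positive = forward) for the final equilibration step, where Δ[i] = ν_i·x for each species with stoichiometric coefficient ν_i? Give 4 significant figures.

Q₀ = 3.1770e+05 vs Keq = 5.2960e+05 ⇒ Q<K, forward
Step 1:
                   C          E          J          A
  I          0.03544      0.276    0.02643    0.06611
  C        -0.001056  -0.003169  -0.003169   0.002113
  E          0.03438     0.2728    0.02326    0.06822
  solve Keq expr → x = 0.001056; check Q = 5.2960e+05
Then remove 0.008657 M of A.
Step 2:
                   C          E          J          A
  I          0.03438     0.2728    0.02326    0.05957
  C       -5.1277e-04  -0.001538  -0.001538   0.001026
  E          0.03387     0.2713    0.02172    0.06059
  solve Keq expr → x = 5.1277e-04; check Q = 5.2960e+05
Then add 0.01508 M of A.
Step 3:
                   C          E          J          A
  I          0.03387     0.2713    0.02172    0.07567
  C       8.7719e-04   0.002632   0.002632  -0.001754
  E          0.03475     0.2739    0.02435    0.07392
  solve Keq expr → x = -8.7719e-04; check Q = 5.2960e+05

x = -8.7719e-04 M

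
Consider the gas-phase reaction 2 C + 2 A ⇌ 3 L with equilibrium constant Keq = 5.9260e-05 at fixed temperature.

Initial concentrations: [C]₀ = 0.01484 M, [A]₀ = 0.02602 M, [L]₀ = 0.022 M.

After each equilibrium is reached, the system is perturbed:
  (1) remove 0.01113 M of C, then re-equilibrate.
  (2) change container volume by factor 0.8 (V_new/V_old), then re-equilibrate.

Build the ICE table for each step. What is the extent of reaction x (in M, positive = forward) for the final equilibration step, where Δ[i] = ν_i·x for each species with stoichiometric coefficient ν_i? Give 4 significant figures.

x = 1.0096e-05 M

Q₀ = 71.41 vs Keq = 5.9260e-05 ⇒ Q>K, reverse
Step 1:
                   C          A          L
  init       0.01484    0.02602      0.022
  Δ          0.01438    0.01438   -0.02156
  eq         0.02922     0.0404 4.3541e-04
  solve Keq expr → x = -0.007188; check Q = 5.9260e-05
Then remove 0.01113 M of C.
Step 2:
                   C          A          L
  init       0.01809     0.0404 4.3541e-04
  Δ       7.8547e-05 7.8547e-05 -1.1782e-04
  eq         0.01816    0.04047 3.1759e-04
  solve Keq expr → x = -3.9274e-05; check Q = 5.9260e-05
Then change container volume by factor 0.8 (V_new/V_old).
Step 3:
                   C          A          L
  init       0.02271    0.05059 3.9699e-04
  Δ       -2.0191e-05 -2.0191e-05 3.0287e-05
  eq         0.02269    0.05057 4.2728e-04
  solve Keq expr → x = 1.0096e-05; check Q = 5.9260e-05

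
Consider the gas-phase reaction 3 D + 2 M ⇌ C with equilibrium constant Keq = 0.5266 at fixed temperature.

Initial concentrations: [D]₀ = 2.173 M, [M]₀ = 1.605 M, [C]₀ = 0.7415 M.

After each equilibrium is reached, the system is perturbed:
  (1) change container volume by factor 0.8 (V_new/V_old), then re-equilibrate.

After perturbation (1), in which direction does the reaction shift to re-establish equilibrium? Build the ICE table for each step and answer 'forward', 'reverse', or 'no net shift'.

Q₀ = 0.02805 vs Keq = 0.5266 ⇒ Q<K, forward
Step 1:
                   D          M          C
  I            2.173      1.605     0.7415
  C           -0.913    -0.6086     0.3043
  E             1.26     0.9964      1.046
  solve Keq expr → x = 0.3043; check Q = 0.5266
Then change container volume by factor 0.8 (V_new/V_old).
Step 2:
                   D          M          C
  I            1.575      1.245      1.307
  C          -0.2567    -0.1711    0.08555
  E            1.318      1.074      1.393
  solve Keq expr → x = 0.08555; check Q = 0.5266

Direction: forward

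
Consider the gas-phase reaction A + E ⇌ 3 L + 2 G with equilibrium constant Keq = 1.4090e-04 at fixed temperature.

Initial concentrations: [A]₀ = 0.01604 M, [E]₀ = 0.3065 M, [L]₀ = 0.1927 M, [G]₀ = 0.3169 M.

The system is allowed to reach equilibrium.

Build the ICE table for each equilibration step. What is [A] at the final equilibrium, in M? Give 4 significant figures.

Q₀ = 0.1462 vs Keq = 1.4090e-04 ⇒ Q>K, reverse
Step 1:
                    A           E           L           G
  I           0.01604      0.3065      0.1927      0.3169
  C            0.0504      0.0504     -0.1512     -0.1008
  E           0.06644      0.3569     0.04151      0.2161
  solve Keq expr → x = -0.0504; check Q = 1.4090e-04

[A]_eq = 0.06644 M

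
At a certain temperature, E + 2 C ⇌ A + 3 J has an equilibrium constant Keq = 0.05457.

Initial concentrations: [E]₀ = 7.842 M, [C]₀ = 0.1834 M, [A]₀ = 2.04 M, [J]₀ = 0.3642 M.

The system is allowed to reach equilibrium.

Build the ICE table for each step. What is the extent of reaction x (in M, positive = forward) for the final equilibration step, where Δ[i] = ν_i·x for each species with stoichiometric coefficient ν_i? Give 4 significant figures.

x = -0.03954 M

Q₀ = 0.3736 vs Keq = 0.05457 ⇒ Q>K, reverse
Step 1:
                    E           C           A           J
  I             7.842      0.1834        2.04      0.3642
  C           0.03954     0.07908    -0.03954     -0.1186
  E             7.882      0.2625           2      0.2456
  solve Keq expr → x = -0.03954; check Q = 0.05457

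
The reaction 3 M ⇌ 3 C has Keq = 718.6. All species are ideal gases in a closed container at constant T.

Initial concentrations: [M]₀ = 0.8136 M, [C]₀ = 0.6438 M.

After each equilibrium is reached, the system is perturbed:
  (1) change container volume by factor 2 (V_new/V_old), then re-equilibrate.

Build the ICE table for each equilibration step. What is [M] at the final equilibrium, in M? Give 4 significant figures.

[M]_eq = 0.07318 M

Q₀ = 0.4955 vs Keq = 718.6 ⇒ Q<K, forward
Step 1:
                   M          C
  I           0.8136     0.6438
  C          -0.6672     0.6672
  E           0.1464      1.311
  solve Keq expr → x = 0.2224; check Q = 718.6
Then change container volume by factor 2 (V_new/V_old).
Step 2:
                   M          C
  I          0.07318     0.6555
  C                0          0
  E          0.07318     0.6555
  solve Keq expr → x = 0; check Q = 718.6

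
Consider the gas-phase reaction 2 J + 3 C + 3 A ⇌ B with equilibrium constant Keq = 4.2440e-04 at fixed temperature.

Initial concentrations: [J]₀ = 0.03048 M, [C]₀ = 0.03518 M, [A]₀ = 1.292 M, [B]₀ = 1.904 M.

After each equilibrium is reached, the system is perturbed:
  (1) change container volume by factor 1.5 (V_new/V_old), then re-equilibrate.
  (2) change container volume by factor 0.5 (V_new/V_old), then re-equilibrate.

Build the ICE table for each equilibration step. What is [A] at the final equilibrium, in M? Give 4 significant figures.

Q₀ = 2.1825e+07 vs Keq = 4.2440e-04 ⇒ Q>K, reverse
Step 1:
                    J           C           A           B
  init        0.03048     0.03518       1.292       1.904
  Δ             1.664       2.495       2.495     -0.8318
  eq            1.694       2.531       3.787       1.072
  solve Keq expr → x = -0.8318; check Q = 4.2440e-04
Then change container volume by factor 1.5 (V_new/V_old).
Step 2:
                    J           C           A           B
  init          1.129       1.687       2.525      0.7148
  Δ            0.4624      0.6936      0.6936     -0.2312
  eq            1.592       2.381       3.218      0.4836
  solve Keq expr → x = -0.2312; check Q = 4.2440e-04
Then change container volume by factor 0.5 (V_new/V_old).
Step 3:
                    J           C           A           B
  init          3.183       4.761       6.437      0.9673
  Δ            -1.452      -2.178      -2.178      0.7261
  eq            1.731       2.583       4.259       1.693
  solve Keq expr → x = 0.7261; check Q = 4.2440e-04

[A]_eq = 4.259 M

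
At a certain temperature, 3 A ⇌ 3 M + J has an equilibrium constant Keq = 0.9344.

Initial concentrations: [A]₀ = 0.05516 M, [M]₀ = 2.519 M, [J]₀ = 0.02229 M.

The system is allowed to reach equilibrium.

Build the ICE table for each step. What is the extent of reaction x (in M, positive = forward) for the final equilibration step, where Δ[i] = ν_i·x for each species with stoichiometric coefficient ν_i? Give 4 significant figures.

Q₀ = 2123 vs Keq = 0.9344 ⇒ Q>K, reverse
Step 1:
                   A          M          J
  init       0.05516      2.519    0.02229
  Δ          0.06653   -0.06653   -0.02218
  eq          0.1217      2.452 1.1415e-04
  solve Keq expr → x = -0.02218; check Q = 0.9344

x = -0.02218 M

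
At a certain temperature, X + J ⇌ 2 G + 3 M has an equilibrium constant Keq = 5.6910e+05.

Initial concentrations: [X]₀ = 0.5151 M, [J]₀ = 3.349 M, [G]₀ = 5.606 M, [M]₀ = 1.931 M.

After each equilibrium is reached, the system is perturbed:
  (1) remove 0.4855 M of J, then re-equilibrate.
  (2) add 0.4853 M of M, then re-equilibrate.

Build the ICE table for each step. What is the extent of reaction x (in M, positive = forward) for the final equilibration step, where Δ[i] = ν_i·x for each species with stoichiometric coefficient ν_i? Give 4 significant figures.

Q₀ = 131.2 vs Keq = 5.6910e+05 ⇒ Q<K, forward
Step 1:
                    X           J           G           M
  I            0.5151       3.349       5.606       1.931
  C            -0.514      -0.514       1.028       1.542
  E          0.001143       2.835       6.634       3.473
  solve Keq expr → x = 0.514; check Q = 5.6910e+05
Then remove 0.4855 M of J.
Step 2:
                    X           J           G           M
  I          0.001143        2.35       6.634       3.473
  C        2.3491e-04  2.3491e-04 -4.6982e-04 -7.0473e-04
  E          0.001377        2.35       6.633       3.472
  solve Keq expr → x = -2.3491e-04; check Q = 5.6910e+05
Then add 0.4853 M of M.
Step 3:
                    X           J           G           M
  I          0.001377        2.35       6.633       3.957
  C        6.5762e-04  6.5762e-04   -0.001315   -0.001973
  E          0.002035        2.35       6.632       3.955
  solve Keq expr → x = -6.5762e-04; check Q = 5.6910e+05

x = -6.5762e-04 M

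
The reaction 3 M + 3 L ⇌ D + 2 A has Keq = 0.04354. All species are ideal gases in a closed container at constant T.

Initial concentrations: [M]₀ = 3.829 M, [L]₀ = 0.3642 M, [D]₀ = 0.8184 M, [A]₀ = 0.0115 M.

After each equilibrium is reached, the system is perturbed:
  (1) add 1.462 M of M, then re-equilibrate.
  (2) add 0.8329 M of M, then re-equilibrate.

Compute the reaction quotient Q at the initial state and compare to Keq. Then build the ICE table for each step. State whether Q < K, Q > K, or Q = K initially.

Q₀ = 3.9910e-05 vs Keq = 0.04354 ⇒ Q<K, forward
Step 1:
                   M          L          D          A
  I            3.829     0.3642     0.8184     0.0115
  C           -0.175     -0.175    0.05832     0.1166
  E            3.654     0.1892     0.8767     0.1281
  solve Keq expr → x = 0.05832; check Q = 0.04354
Then add 1.462 M of M.
Step 2:
                   M          L          D          A
  I            5.116     0.1892     0.8767     0.1281
  C         -0.03595   -0.03595    0.01198    0.02397
  E             5.08     0.1533     0.8887     0.1521
  solve Keq expr → x = 0.01198; check Q = 0.04354
Then add 0.8329 M of M.
Step 3:
                   M          L          D          A
  I            5.913     0.1533     0.8887     0.1521
  C         -0.01519   -0.01519   0.005064    0.01013
  E            5.898     0.1381     0.8938     0.1622
  solve Keq expr → x = 0.005064; check Q = 0.04354

Q₀ = 3.9910e-05; Q < K (proceeds forward)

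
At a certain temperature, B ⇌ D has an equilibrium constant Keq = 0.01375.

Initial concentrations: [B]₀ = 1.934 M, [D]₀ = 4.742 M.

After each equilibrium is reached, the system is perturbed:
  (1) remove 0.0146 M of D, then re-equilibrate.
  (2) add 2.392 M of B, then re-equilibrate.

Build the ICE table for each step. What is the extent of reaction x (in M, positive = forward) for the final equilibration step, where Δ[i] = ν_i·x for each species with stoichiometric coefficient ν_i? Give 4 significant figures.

Q₀ = 2.452 vs Keq = 0.01375 ⇒ Q>K, reverse
Step 1:
                    B           D
  Initial       1.934       4.742
  Change        4.651      -4.651
  Equil         6.585     0.09055
  solve Keq expr → x = -4.651; check Q = 0.01375
Then remove 0.0146 M of D.
Step 2:
                    B           D
  Initial       6.585     0.07595
  Change      -0.0144      0.0144
  Equil         6.571     0.09035
  solve Keq expr → x = 0.0144; check Q = 0.01375
Then add 2.392 M of B.
Step 3:
                    B           D
  Initial       8.963     0.09035
  Change     -0.03244     0.03244
  Equil         8.931      0.1228
  solve Keq expr → x = 0.03244; check Q = 0.01375

x = 0.03244 M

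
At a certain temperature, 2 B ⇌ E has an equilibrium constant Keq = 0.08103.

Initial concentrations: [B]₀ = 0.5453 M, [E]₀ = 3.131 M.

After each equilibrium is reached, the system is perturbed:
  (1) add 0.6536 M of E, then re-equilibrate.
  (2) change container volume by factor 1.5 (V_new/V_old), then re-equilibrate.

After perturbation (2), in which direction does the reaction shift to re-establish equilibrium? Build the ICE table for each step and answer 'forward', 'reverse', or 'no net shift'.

Q₀ = 10.53 vs Keq = 0.08103 ⇒ Q>K, reverse
Step 1:
                    B           E
  I            0.5453       3.131
  C             3.547      -1.774
  E             4.093       1.357
  solve Keq expr → x = -1.774; check Q = 0.08103
Then add 0.6536 M of E.
Step 2:
                    B           E
  I             4.093       2.011
  C            0.5414     -0.2707
  E             4.634        1.74
  solve Keq expr → x = -0.2707; check Q = 0.08103
Then change container volume by factor 1.5 (V_new/V_old).
Step 3:
                    B           E
  I             3.089        1.16
  C            0.3751     -0.1875
  E             3.464      0.9726
  solve Keq expr → x = -0.1875; check Q = 0.08103

Direction: reverse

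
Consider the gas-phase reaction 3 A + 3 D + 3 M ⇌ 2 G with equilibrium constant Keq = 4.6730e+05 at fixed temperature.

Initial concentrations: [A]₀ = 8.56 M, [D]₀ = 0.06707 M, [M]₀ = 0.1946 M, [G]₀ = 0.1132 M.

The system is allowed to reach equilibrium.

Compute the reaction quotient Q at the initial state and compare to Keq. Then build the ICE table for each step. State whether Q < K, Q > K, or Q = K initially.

Q₀ = 9.189; Q < K (proceeds forward)

Q₀ = 9.189 vs Keq = 4.6730e+05 ⇒ Q<K, forward
Step 1:
                  A         D         M         G
  init         8.56   0.06707    0.1946    0.1132
  Δ        -0.06372  -0.06372  -0.06372   0.04248
  eq          8.496  0.003354    0.1309    0.1557
  solve Keq expr → x = 0.02124; check Q = 4.6730e+05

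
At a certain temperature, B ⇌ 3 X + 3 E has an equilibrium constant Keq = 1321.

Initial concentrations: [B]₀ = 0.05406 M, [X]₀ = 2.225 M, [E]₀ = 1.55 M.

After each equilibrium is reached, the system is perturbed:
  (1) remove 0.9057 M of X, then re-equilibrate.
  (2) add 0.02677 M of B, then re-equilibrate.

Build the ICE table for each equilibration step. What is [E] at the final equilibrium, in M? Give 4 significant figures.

[E]_eq = 1.75 M

Q₀ = 758.8 vs Keq = 1321 ⇒ Q<K, forward
Step 1:
                  B         X         E
  I         0.05406     2.225      1.55
  C        -0.01732   0.05196   0.05196
  E         0.03674     2.277     1.602
  solve Keq expr → x = 0.01732; check Q = 1321
Then remove 0.9057 M of X.
Step 2:
                  B         X         E
  I         0.03674     1.371     1.602
  C        -0.02583    0.0775    0.0775
  E          0.0109     1.449     1.679
  solve Keq expr → x = 0.02583; check Q = 1321
Then add 0.02677 M of B.
Step 3:
                  B         X         E
  I         0.03767     1.449     1.679
  C        -0.02346   0.07037   0.07037
  E         0.01422     1.519      1.75
  solve Keq expr → x = 0.02346; check Q = 1321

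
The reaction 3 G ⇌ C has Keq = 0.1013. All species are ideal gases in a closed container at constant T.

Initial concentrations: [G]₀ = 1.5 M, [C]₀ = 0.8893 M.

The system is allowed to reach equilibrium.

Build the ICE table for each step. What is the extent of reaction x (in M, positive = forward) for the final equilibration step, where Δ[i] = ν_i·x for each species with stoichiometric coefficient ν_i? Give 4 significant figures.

x = -0.1473 M

Q₀ = 0.2635 vs Keq = 0.1013 ⇒ Q>K, reverse
Step 1:
                    G           C
  I               1.5      0.8893
  C             0.442     -0.1473
  E             1.942       0.742
  solve Keq expr → x = -0.1473; check Q = 0.1013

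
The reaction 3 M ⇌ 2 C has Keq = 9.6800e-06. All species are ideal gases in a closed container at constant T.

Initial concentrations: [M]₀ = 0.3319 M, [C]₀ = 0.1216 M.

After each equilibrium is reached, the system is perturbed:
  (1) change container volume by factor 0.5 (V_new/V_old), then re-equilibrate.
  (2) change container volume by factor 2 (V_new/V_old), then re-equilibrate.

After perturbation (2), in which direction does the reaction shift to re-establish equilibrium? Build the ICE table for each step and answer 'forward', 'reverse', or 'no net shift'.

Q₀ = 0.4044 vs Keq = 9.6800e-06 ⇒ Q>K, reverse
Step 1:
                   M          C
  Initial     0.3319     0.1216
  Change      0.1807    -0.1205
  Equil       0.5126   0.001142
  solve Keq expr → x = -0.06023; check Q = 9.6800e-06
Then change container volume by factor 0.5 (V_new/V_old).
Step 2:
                   M          C
  Initial      1.025   0.002284
  Change   -0.001409 9.3924e-04
  Equil        1.024   0.003223
  solve Keq expr → x = 4.6962e-04; check Q = 9.6800e-06
Then change container volume by factor 2 (V_new/V_old).
Step 3:
                   M          C
  Initial     0.5119   0.001611
  Change  7.0443e-04 -4.6962e-04
  Equil       0.5126   0.001142
  solve Keq expr → x = -2.3481e-04; check Q = 9.6800e-06

Direction: reverse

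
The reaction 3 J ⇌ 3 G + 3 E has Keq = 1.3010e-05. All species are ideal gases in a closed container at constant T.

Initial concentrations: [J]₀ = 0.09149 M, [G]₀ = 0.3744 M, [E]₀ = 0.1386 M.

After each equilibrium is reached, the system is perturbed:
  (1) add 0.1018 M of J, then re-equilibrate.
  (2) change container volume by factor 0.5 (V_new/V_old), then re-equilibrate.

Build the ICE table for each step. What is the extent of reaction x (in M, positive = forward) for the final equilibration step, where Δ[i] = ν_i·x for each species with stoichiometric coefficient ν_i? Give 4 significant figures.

x = -0.008245 M

Q₀ = 0.1825 vs Keq = 1.3010e-05 ⇒ Q>K, reverse
Step 1:
                    J           G           E
  init        0.09149      0.3744      0.1386
  Δ            0.1192     -0.1192     -0.1192
  eq           0.2107      0.2552     0.01941
  solve Keq expr → x = -0.03973; check Q = 1.3010e-05
Then add 0.1018 M of J.
Step 2:
                    J           G           E
  init         0.3125      0.2552     0.01941
  Δ         -0.007825    0.007825    0.007825
  eq           0.3047       0.263     0.02724
  solve Keq expr → x = 0.002608; check Q = 1.3010e-05
Then change container volume by factor 0.5 (V_new/V_old).
Step 3:
                    J           G           E
  init         0.6093      0.5261     0.05448
  Δ           0.02474    -0.02474    -0.02474
  eq            0.634      0.5013     0.02974
  solve Keq expr → x = -0.008245; check Q = 1.3010e-05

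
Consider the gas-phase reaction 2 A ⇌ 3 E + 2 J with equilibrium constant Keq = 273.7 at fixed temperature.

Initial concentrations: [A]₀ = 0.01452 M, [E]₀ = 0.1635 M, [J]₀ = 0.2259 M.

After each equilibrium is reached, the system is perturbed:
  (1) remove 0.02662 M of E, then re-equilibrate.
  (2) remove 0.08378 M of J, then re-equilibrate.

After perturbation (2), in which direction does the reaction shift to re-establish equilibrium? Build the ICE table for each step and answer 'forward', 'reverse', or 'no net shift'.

Q₀ = 1.058 vs Keq = 273.7 ⇒ Q<K, forward
Step 1:
                   A          E          J
  init       0.01452     0.1635     0.2259
  Δ         -0.01338    0.02007    0.01338
  eq        0.001138     0.1836     0.2393
  solve Keq expr → x = 0.006691; check Q = 273.7
Then remove 0.02662 M of E.
Step 2:
                   A          E          J
  init      0.001138      0.157     0.2393
  Δ       -2.3434e-04 3.5151e-04 2.3434e-04
  eq      9.0326e-04     0.1573     0.2395
  solve Keq expr → x = 1.1717e-04; check Q = 273.7
Then remove 0.08378 M of J.
Step 3:
                   A          E          J
  init    9.0326e-04     0.1573     0.1557
  Δ       -3.1214e-04 4.6821e-04 3.1214e-04
  eq      5.9112e-04     0.1578      0.156
  solve Keq expr → x = 1.5607e-04; check Q = 273.7

Direction: forward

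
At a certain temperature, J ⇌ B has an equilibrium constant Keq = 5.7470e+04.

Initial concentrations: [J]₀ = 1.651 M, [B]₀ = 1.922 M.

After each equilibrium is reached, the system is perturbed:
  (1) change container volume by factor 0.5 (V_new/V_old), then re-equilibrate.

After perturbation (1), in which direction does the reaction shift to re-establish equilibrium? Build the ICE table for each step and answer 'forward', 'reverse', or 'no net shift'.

Direction: no net shift

Q₀ = 1.164 vs Keq = 5.7470e+04 ⇒ Q<K, forward
Step 1:
                   J          B
  I            1.651      1.922
  C           -1.651      1.651
  E       6.2170e-05      3.573
  solve Keq expr → x = 1.651; check Q = 5.7470e+04
Then change container volume by factor 0.5 (V_new/V_old).
Step 2:
                   J          B
  I       1.2434e-04      7.146
  C                0          0
  E       1.2434e-04      7.146
  solve Keq expr → x = 0; check Q = 5.7470e+04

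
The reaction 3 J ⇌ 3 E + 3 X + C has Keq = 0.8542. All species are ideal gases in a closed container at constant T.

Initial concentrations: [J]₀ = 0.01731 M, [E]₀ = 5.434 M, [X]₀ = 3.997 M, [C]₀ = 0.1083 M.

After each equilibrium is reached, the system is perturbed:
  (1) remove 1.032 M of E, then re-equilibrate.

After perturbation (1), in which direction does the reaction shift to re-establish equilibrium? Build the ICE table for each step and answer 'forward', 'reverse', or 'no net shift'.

Q₀ = 2.1394e+08 vs Keq = 0.8542 ⇒ Q>K, reverse
Step 1:
                   J          E          X          C
  I          0.01731      5.434      3.997     0.1083
  C           0.3249    -0.3249    -0.3249    -0.1083
  E           0.3422      5.109      3.672 5.1831e-06
  solve Keq expr → x = -0.1083; check Q = 0.8542
Then remove 1.032 M of E.
Step 2:
                   J          E          X          C
  I           0.3422      4.077      3.672 5.1831e-06
  C       -1.5044e-05 1.5044e-05 1.5044e-05 5.0146e-06
  E           0.3422      4.077      3.672 1.0198e-05
  solve Keq expr → x = 5.0146e-06; check Q = 0.8542

Direction: forward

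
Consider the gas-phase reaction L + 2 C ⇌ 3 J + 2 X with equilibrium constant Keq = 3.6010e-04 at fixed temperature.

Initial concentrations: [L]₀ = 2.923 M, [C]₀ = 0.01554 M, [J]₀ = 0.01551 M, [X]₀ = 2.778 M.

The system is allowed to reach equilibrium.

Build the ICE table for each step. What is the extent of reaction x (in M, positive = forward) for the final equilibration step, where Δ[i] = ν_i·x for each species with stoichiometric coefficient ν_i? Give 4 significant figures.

Q₀ = 0.04079 vs Keq = 3.6010e-04 ⇒ Q>K, reverse
Step 1:
                  L         C         J         X
  Initial     2.923   0.01554   0.01551     2.778
  Change   0.003776  0.007551  -0.01133 -0.007551
  Equil       2.927   0.02309  0.004183      2.77
  solve Keq expr → x = -0.003776; check Q = 3.6010e-04

x = -0.003776 M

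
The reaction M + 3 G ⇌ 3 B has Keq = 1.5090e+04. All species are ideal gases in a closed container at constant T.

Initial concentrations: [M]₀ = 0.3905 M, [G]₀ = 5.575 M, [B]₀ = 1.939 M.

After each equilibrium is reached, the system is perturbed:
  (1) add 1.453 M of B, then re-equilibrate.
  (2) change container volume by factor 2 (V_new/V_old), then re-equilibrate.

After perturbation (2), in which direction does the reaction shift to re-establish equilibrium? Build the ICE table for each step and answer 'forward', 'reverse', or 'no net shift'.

Direction: reverse

Q₀ = 0.1077 vs Keq = 1.5090e+04 ⇒ Q<K, forward
Step 1:
                    M           G           B
  I            0.3905       5.575       1.939
  C           -0.3905      -1.171       1.171
  E        2.3354e-05       4.404        3.11
  solve Keq expr → x = 0.3905; check Q = 1.5090e+04
Then add 1.453 M of B.
Step 2:
                    M           G           B
  I        2.3354e-05       4.404       4.563
  C        5.0383e-05  1.5115e-04 -1.5115e-04
  E        7.3736e-05       4.404       4.563
  solve Keq expr → x = -5.0383e-05; check Q = 1.5090e+04
Then change container volume by factor 2 (V_new/V_old).
Step 3:
                    M           G           B
  I        3.6868e-05       2.202       2.282
  C        3.6846e-05  1.1054e-04 -1.1054e-04
  E        7.3715e-05       2.202       2.282
  solve Keq expr → x = -3.6846e-05; check Q = 1.5090e+04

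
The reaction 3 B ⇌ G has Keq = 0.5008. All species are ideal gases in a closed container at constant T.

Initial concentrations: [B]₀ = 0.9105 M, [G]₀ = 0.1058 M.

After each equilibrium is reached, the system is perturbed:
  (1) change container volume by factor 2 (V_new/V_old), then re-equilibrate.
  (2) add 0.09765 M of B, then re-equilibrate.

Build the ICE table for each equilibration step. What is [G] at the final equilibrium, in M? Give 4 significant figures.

[G]_eq = 0.06685 M

Q₀ = 0.1402 vs Keq = 0.5008 ⇒ Q<K, forward
Step 1:
                  B         G
  Initial    0.9105    0.1058
  Change    -0.2066   0.06887
  Equil      0.7039    0.1747
  solve Keq expr → x = 0.06887; check Q = 0.5008
Then change container volume by factor 2 (V_new/V_old).
Step 2:
                  B         G
  Initial     0.352   0.08733
  Change      0.112  -0.03733
  Equil      0.4639   0.05001
  solve Keq expr → x = -0.03733; check Q = 0.5008
Then add 0.09765 M of B.
Step 3:
                  B         G
  Initial    0.5616   0.05001
  Change   -0.05052   0.01684
  Equil      0.5111   0.06685
  solve Keq expr → x = 0.01684; check Q = 0.5008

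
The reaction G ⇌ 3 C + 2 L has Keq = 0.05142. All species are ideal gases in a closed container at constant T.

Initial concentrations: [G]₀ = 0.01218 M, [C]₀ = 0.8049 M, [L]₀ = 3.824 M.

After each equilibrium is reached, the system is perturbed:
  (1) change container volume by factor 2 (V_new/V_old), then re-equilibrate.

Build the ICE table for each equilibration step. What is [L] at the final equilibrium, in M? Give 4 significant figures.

Q₀ = 626.1 vs Keq = 0.05142 ⇒ Q>K, reverse
Step 1:
                   G          C          L
  Initial    0.01218     0.8049      3.824
  Change      0.2337     -0.701    -0.4673
  Equil       0.2458     0.1039      3.357
  solve Keq expr → x = -0.2337; check Q = 0.05142
Then change container volume by factor 2 (V_new/V_old).
Step 2:
                   G          C          L
  Initial     0.1229    0.05196      1.678
  Change    -0.02273    0.06818    0.04545
  Equil       0.1002     0.1201      1.724
  solve Keq expr → x = 0.02273; check Q = 0.05142

[L]_eq = 1.724 M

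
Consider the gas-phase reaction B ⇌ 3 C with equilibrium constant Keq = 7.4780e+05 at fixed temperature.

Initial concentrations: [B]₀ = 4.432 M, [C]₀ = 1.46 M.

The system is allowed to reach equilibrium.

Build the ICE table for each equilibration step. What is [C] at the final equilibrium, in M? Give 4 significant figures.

Q₀ = 0.7022 vs Keq = 7.4780e+05 ⇒ Q<K, forward
Step 1:
                  B         C
  I           4.432      1.46
  C          -4.428     13.28
  E        0.004285     14.74
  solve Keq expr → x = 4.428; check Q = 7.4780e+05

[C]_eq = 14.74 M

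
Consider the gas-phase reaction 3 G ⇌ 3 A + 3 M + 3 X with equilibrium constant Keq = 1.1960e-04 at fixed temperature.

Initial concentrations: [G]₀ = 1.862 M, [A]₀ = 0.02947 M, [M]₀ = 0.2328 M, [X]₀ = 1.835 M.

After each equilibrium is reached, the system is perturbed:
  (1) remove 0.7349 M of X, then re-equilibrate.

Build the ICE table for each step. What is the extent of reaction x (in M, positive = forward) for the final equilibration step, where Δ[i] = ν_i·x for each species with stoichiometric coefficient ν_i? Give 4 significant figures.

Q₀ = 3.0907e-07 vs Keq = 1.1960e-04 ⇒ Q<K, forward
Step 1:
                  G         A         M         X
  I           1.862   0.02947    0.2328     1.835
  C         -0.1035    0.1035    0.1035    0.1035
  E           1.759    0.1329    0.3363     1.938
  solve Keq expr → x = 0.03448; check Q = 1.1960e-04
Then remove 0.7349 M of X.
Step 2:
                  G         A         M         X
  I           1.759    0.1329    0.3363     1.204
  C        -0.04467   0.04467   0.04467   0.04467
  E           1.714    0.1776    0.3809     1.248
  solve Keq expr → x = 0.01489; check Q = 1.1960e-04

x = 0.01489 M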